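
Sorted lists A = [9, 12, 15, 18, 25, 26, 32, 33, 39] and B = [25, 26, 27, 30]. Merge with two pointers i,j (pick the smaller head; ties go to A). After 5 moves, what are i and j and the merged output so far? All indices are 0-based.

[i=0,j=0] A[i]=9<=B[j]=25 take 9 → i++
[i=1,j=0] A[i]=12<=B[j]=25 take 12 → i++
[i=2,j=0] A[i]=15<=B[j]=25 take 15 → i++
[i=3,j=0] A[i]=18<=B[j]=25 take 18 → i++
[i=4,j=0] A[i]=25<=B[j]=25 take 25 → i++

i=5, j=0, merged so far=[9, 12, 15, 18, 25]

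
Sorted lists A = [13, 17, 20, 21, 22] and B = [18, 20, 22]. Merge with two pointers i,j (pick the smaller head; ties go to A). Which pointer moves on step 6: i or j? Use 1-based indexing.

i

[i=1,j=1] A[i]=13<=B[j]=18 take 13 → i++
[i=2,j=1] A[i]=17<=B[j]=18 take 17 → i++
[i=3,j=1] A[i]=20>B[j]=18 take 18 → j++
[i=3,j=2] A[i]=20<=B[j]=20 take 20 → i++
[i=4,j=2] A[i]=21>B[j]=20 take 20 → j++
[i=4,j=3] A[i]=21<=B[j]=22 take 21 → i++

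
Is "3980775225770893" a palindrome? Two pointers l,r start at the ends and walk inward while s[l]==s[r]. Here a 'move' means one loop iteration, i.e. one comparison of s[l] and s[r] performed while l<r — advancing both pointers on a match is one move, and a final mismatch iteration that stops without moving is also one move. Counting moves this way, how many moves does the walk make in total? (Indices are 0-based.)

[0,15] '3'=='3' → l++,r--
[1,14] '9'=='9' → l++,r--
[2,13] '8'=='8' → l++,r--
[3,12] '0'=='0' → l++,r--
[4,11] '7'=='7' → l++,r--
[5,10] '7'=='7' → l++,r--
[6,9] '5'=='5' → l++,r--
[7,8] '2'=='2' → l++,r--

8 moves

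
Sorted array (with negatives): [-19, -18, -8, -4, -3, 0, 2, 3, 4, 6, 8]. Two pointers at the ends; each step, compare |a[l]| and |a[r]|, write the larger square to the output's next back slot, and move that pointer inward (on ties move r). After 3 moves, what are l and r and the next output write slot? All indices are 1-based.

l=1 r=11: |-19|>|8| out[11]=361, l++
l=2 r=11: |-18|>|8| out[10]=324, l++
l=3 r=11: |-8|<=|8| out[9]=64, r--

l=3, r=10, next write slot=8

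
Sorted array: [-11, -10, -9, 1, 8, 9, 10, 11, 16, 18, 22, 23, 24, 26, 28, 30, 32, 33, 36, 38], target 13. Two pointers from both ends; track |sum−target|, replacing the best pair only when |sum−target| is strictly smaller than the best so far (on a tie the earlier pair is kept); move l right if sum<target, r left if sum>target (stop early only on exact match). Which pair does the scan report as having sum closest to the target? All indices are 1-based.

pair (-11, 24) with sum 13 (|Δ|=0)

[1,20] -11+38=27 d=14 * → r--
[1,19] -11+36=25 d=12 * → r--
[1,18] -11+33=22 d=9 * → r--
[1,17] -11+32=21 d=8 * → r--
[1,16] -11+30=19 d=6 * → r--
[1,15] -11+28=17 d=4 * → r--
[1,14] -11+26=15 d=2 * → r--
[1,13] -11+24=13 d=0 * → stop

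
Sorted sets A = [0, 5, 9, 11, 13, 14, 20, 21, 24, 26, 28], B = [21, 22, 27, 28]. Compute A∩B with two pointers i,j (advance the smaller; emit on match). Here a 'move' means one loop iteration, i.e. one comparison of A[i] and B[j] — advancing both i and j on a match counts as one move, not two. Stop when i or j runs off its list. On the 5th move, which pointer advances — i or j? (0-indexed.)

[i=0,j=0] 0<21 → i++
[i=1,j=0] 5<21 → i++
[i=2,j=0] 9<21 → i++
[i=3,j=0] 11<21 → i++
[i=4,j=0] 13<21 → i++

i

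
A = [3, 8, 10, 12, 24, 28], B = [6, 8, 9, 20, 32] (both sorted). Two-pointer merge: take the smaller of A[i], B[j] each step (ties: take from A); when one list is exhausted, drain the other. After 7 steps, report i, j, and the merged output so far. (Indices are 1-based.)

i=1 j=1: A[i]=3<=B[j]=6 take 3, i++
i=2 j=1: A[i]=8>B[j]=6 take 6, j++
i=2 j=2: A[i]=8<=B[j]=8 take 8, i++
i=3 j=2: A[i]=10>B[j]=8 take 8, j++
i=3 j=3: A[i]=10>B[j]=9 take 9, j++
i=3 j=4: A[i]=10<=B[j]=20 take 10, i++
i=4 j=4: A[i]=12<=B[j]=20 take 12, i++

i=5, j=4, merged so far=[3, 6, 8, 8, 9, 10, 12]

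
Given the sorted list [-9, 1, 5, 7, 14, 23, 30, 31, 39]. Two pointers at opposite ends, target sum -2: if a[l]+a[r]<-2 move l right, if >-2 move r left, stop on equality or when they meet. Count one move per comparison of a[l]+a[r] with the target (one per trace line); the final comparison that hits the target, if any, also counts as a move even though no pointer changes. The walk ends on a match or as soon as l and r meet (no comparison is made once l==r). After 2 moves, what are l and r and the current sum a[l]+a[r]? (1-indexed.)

l=1, r=7, sum=21

[1,9] -9+39=30 >-2 → r--
[1,8] -9+31=22 >-2 → r--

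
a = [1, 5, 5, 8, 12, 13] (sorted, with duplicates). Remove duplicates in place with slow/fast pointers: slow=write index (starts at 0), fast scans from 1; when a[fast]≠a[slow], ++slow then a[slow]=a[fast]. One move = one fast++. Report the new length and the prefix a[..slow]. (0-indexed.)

(s=0,f=1) a[fast]=5≠a[slow]=1 write a[1]=5 → slow++,fast++
(s=1,f=2) a[fast]=5=a[slow] dup → fast++
(s=1,f=3) a[fast]=8≠a[slow]=5 write a[2]=8 → slow++,fast++
(s=2,f=4) a[fast]=12≠a[slow]=8 write a[3]=12 → slow++,fast++
(s=3,f=5) a[fast]=13≠a[slow]=12 write a[4]=13 → slow++,fast++

length 5; prefix = [1, 5, 8, 12, 13]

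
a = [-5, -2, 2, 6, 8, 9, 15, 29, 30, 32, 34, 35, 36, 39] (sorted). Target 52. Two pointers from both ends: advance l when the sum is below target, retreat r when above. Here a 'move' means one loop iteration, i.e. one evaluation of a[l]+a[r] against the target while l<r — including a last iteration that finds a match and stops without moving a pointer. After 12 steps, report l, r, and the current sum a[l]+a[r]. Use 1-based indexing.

l=8, r=9, sum=59

l=1 r=14: -5+39=34 <52, l++
l=2 r=14: -2+39=37 <52, l++
l=3 r=14: 2+39=41 <52, l++
l=4 r=14: 6+39=45 <52, l++
l=5 r=14: 8+39=47 <52, l++
l=6 r=14: 9+39=48 <52, l++
l=7 r=14: 15+39=54 >52, r--
l=7 r=13: 15+36=51 <52, l++
l=8 r=13: 29+36=65 >52, r--
l=8 r=12: 29+35=64 >52, r--
l=8 r=11: 29+34=63 >52, r--
l=8 r=10: 29+32=61 >52, r--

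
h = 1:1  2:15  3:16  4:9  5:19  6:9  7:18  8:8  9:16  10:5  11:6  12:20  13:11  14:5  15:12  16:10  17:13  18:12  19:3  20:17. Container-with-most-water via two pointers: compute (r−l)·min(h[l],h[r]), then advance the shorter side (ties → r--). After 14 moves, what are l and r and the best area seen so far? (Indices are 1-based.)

[1,20] min(1,17)*19=19 best=19 * → l++
[2,20] min(15,17)*18=270 best=270 * → l++
[3,20] min(16,17)*17=272 best=272 * → l++
[4,20] min(9,17)*16=144 best=272 → l++
[5,20] min(19,17)*15=255 best=272 → r--
[5,19] min(19,3)*14=42 best=272 → r--
[5,18] min(19,12)*13=156 best=272 → r--
[5,17] min(19,13)*12=156 best=272 → r--
[5,16] min(19,10)*11=110 best=272 → r--
[5,15] min(19,12)*10=120 best=272 → r--
[5,14] min(19,5)*9=45 best=272 → r--
[5,13] min(19,11)*8=88 best=272 → r--
[5,12] min(19,20)*7=133 best=272 → l++
[6,12] min(9,20)*6=54 best=272 → l++

l=7, r=12, best area=272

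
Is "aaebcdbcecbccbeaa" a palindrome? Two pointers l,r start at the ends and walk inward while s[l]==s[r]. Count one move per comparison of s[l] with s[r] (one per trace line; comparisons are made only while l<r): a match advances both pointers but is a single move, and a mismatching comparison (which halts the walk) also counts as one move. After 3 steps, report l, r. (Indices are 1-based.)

[1,17] 'a'=='a' → l++,r--
[2,16] 'a'=='a' → l++,r--
[3,15] 'e'=='e' → l++,r--

l=4, r=14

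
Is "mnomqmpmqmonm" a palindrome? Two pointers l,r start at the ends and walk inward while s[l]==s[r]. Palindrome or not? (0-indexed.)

palindrome

l=0 r=12: 'm'=='m', l++,r--
l=1 r=11: 'n'=='n', l++,r--
l=2 r=10: 'o'=='o', l++,r--
l=3 r=9: 'm'=='m', l++,r--
l=4 r=8: 'q'=='q', l++,r--
l=5 r=7: 'm'=='m', l++,r--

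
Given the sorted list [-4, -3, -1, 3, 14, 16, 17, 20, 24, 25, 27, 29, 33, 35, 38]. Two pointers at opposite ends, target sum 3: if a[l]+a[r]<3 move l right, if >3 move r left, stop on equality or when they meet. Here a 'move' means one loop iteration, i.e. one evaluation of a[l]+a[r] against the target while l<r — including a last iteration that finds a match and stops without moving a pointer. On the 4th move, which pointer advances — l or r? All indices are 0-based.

l=0 r=14: -4+38=34 >3, r--
l=0 r=13: -4+35=31 >3, r--
l=0 r=12: -4+33=29 >3, r--
l=0 r=11: -4+29=25 >3, r--

r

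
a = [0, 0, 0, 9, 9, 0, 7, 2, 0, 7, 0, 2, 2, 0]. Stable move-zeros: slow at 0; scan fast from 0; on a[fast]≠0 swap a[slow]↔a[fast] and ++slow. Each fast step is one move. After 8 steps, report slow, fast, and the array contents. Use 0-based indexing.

slow=4, fast=8, a=[9, 9, 7, 2, 0, 0, 0, 0, 0, 7, 0, 2, 2, 0]

slow=0 fast=0: a[fast]=0, fast++
slow=0 fast=1: a[fast]=0, fast++
slow=0 fast=2: a[fast]=0, fast++
slow=0 fast=3: a[fast]=9≠0 swap→a[0]=9, slow++,fast++
slow=1 fast=4: a[fast]=9≠0 swap→a[1]=9, slow++,fast++
slow=2 fast=5: a[fast]=0, fast++
slow=2 fast=6: a[fast]=7≠0 swap→a[2]=7, slow++,fast++
slow=3 fast=7: a[fast]=2≠0 swap→a[3]=2, slow++,fast++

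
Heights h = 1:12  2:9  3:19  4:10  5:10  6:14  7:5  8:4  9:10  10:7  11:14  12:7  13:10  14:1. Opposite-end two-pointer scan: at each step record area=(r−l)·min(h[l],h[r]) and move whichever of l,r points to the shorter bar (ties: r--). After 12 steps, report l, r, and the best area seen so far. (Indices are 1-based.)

l=3, r=4, best area=120

[1,14] min(12,1)*13=13 best=13 * → r--
[1,13] min(12,10)*12=120 best=120 * → r--
[1,12] min(12,7)*11=77 best=120 → r--
[1,11] min(12,14)*10=120 best=120 → l++
[2,11] min(9,14)*9=81 best=120 → l++
[3,11] min(19,14)*8=112 best=120 → r--
[3,10] min(19,7)*7=49 best=120 → r--
[3,9] min(19,10)*6=60 best=120 → r--
[3,8] min(19,4)*5=20 best=120 → r--
[3,7] min(19,5)*4=20 best=120 → r--
[3,6] min(19,14)*3=42 best=120 → r--
[3,5] min(19,10)*2=20 best=120 → r--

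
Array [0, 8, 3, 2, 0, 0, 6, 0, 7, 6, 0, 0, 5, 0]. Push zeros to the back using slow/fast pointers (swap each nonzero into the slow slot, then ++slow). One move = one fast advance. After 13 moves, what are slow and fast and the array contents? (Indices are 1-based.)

slow=8, fast=14, a=[8, 3, 2, 6, 7, 6, 5, 0, 0, 0, 0, 0, 0, 0]

(s=1,f=1) a[fast]=0 → fast++
(s=1,f=2) a[fast]=8≠0 swap→a[1]=8 → slow++,fast++
(s=2,f=3) a[fast]=3≠0 swap→a[2]=3 → slow++,fast++
(s=3,f=4) a[fast]=2≠0 swap→a[3]=2 → slow++,fast++
(s=4,f=5) a[fast]=0 → fast++
(s=4,f=6) a[fast]=0 → fast++
(s=4,f=7) a[fast]=6≠0 swap→a[4]=6 → slow++,fast++
(s=5,f=8) a[fast]=0 → fast++
(s=5,f=9) a[fast]=7≠0 swap→a[5]=7 → slow++,fast++
(s=6,f=10) a[fast]=6≠0 swap→a[6]=6 → slow++,fast++
(s=7,f=11) a[fast]=0 → fast++
(s=7,f=12) a[fast]=0 → fast++
(s=7,f=13) a[fast]=5≠0 swap→a[7]=5 → slow++,fast++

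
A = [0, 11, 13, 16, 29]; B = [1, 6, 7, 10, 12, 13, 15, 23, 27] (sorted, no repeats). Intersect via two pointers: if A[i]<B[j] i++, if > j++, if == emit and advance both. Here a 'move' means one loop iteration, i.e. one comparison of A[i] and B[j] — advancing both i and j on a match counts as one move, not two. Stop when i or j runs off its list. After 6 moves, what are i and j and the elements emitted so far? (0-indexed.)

i=2, j=4, emitted=[]

[i=0,j=0] 0<1 → i++
[i=1,j=0] 11>1 → j++
[i=1,j=1] 11>6 → j++
[i=1,j=2] 11>7 → j++
[i=1,j=3] 11>10 → j++
[i=1,j=4] 11<12 → i++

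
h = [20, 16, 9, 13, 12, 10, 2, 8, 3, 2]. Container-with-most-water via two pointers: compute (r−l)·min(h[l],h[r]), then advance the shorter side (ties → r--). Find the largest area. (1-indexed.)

max area = 56

l=1 r=10: min(20,2)*9=18 best=18 *, r--
l=1 r=9: min(20,3)*8=24 best=24 *, r--
l=1 r=8: min(20,8)*7=56 best=56 *, r--
l=1 r=7: min(20,2)*6=12 best=56, r--
l=1 r=6: min(20,10)*5=50 best=56, r--
l=1 r=5: min(20,12)*4=48 best=56, r--
l=1 r=4: min(20,13)*3=39 best=56, r--
l=1 r=3: min(20,9)*2=18 best=56, r--
l=1 r=2: min(20,16)*1=16 best=56, r--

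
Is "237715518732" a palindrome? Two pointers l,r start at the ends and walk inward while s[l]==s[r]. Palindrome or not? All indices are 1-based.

l=1 r=12: '2'=='2', l++,r--
l=2 r=11: '3'=='3', l++,r--
l=3 r=10: '7'=='7', l++,r--
l=4 r=9: '7'!='8', stop

not a palindrome (mismatch at 4,9)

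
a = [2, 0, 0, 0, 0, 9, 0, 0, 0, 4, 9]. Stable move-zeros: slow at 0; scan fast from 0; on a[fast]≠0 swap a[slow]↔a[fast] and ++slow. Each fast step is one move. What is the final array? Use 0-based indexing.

[2, 9, 4, 9, 0, 0, 0, 0, 0, 0, 0]

(s=0,f=0) a[fast]=2≠0 swap→a[0]=2 → slow++,fast++
(s=1,f=1) a[fast]=0 → fast++
(s=1,f=2) a[fast]=0 → fast++
(s=1,f=3) a[fast]=0 → fast++
(s=1,f=4) a[fast]=0 → fast++
(s=1,f=5) a[fast]=9≠0 swap→a[1]=9 → slow++,fast++
(s=2,f=6) a[fast]=0 → fast++
(s=2,f=7) a[fast]=0 → fast++
(s=2,f=8) a[fast]=0 → fast++
(s=2,f=9) a[fast]=4≠0 swap→a[2]=4 → slow++,fast++
(s=3,f=10) a[fast]=9≠0 swap→a[3]=9 → slow++,fast++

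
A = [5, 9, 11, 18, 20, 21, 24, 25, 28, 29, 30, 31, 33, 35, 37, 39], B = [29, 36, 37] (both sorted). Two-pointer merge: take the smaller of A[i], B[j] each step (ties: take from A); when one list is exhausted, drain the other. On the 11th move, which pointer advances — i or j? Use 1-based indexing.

j

i=1 j=1: A[i]=5<=B[j]=29 take 5, i++
i=2 j=1: A[i]=9<=B[j]=29 take 9, i++
i=3 j=1: A[i]=11<=B[j]=29 take 11, i++
i=4 j=1: A[i]=18<=B[j]=29 take 18, i++
i=5 j=1: A[i]=20<=B[j]=29 take 20, i++
i=6 j=1: A[i]=21<=B[j]=29 take 21, i++
i=7 j=1: A[i]=24<=B[j]=29 take 24, i++
i=8 j=1: A[i]=25<=B[j]=29 take 25, i++
i=9 j=1: A[i]=28<=B[j]=29 take 28, i++
i=10 j=1: A[i]=29<=B[j]=29 take 29, i++
i=11 j=1: A[i]=30>B[j]=29 take 29, j++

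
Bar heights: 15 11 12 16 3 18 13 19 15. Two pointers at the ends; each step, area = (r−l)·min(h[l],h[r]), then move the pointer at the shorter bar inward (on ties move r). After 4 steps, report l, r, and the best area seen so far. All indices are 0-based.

l=3, r=7, best area=120

[0,8] min(15,15)*8=120 best=120 * → r--
[0,7] min(15,19)*7=105 best=120 → l++
[1,7] min(11,19)*6=66 best=120 → l++
[2,7] min(12,19)*5=60 best=120 → l++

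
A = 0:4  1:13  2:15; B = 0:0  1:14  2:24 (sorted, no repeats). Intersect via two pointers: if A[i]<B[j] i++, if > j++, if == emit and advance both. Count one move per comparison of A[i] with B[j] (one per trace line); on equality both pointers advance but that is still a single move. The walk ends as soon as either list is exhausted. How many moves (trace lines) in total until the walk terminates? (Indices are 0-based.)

[i=0,j=0] 4>0 → j++
[i=0,j=1] 4<14 → i++
[i=1,j=1] 13<14 → i++
[i=2,j=1] 15>14 → j++
[i=2,j=2] 15<24 → i++

5 moves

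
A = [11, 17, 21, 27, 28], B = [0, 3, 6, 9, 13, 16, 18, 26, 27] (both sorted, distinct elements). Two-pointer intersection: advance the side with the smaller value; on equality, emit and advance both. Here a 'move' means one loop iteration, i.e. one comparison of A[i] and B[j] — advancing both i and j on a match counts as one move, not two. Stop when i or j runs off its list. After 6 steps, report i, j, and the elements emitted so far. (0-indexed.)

i=0 j=0: 11>0, j++
i=0 j=1: 11>3, j++
i=0 j=2: 11>6, j++
i=0 j=3: 11>9, j++
i=0 j=4: 11<13, i++
i=1 j=4: 17>13, j++

i=1, j=5, emitted=[]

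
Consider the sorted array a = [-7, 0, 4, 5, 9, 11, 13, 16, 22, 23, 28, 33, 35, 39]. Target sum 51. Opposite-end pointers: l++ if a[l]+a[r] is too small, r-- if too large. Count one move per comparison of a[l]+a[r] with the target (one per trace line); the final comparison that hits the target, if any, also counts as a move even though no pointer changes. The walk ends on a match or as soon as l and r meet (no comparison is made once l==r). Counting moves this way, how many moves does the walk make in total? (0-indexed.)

l=0 r=13: -7+39=32 <51, l++
l=1 r=13: 0+39=39 <51, l++
l=2 r=13: 4+39=43 <51, l++
l=3 r=13: 5+39=44 <51, l++
l=4 r=13: 9+39=48 <51, l++
l=5 r=13: 11+39=50 <51, l++
l=6 r=13: 13+39=52 >51, r--
l=6 r=12: 13+35=48 <51, l++
l=7 r=12: 16+35=51, found

9 moves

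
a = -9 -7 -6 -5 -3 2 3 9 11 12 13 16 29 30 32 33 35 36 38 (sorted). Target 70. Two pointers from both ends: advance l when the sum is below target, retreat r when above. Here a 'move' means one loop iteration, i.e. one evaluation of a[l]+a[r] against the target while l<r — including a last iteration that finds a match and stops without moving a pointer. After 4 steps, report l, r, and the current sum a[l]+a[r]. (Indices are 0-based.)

[0,18] -9+38=29 <70 → l++
[1,18] -7+38=31 <70 → l++
[2,18] -6+38=32 <70 → l++
[3,18] -5+38=33 <70 → l++

l=4, r=18, sum=35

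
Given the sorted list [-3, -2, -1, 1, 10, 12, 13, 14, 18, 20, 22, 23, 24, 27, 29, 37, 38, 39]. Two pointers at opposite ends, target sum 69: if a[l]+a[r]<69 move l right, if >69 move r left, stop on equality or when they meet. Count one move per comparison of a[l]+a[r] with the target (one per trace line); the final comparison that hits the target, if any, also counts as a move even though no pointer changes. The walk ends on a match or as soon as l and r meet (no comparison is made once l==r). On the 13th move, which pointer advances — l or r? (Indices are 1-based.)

l

[1,18] -3+39=36 <69 → l++
[2,18] -2+39=37 <69 → l++
[3,18] -1+39=38 <69 → l++
[4,18] 1+39=40 <69 → l++
[5,18] 10+39=49 <69 → l++
[6,18] 12+39=51 <69 → l++
[7,18] 13+39=52 <69 → l++
[8,18] 14+39=53 <69 → l++
[9,18] 18+39=57 <69 → l++
[10,18] 20+39=59 <69 → l++
[11,18] 22+39=61 <69 → l++
[12,18] 23+39=62 <69 → l++
[13,18] 24+39=63 <69 → l++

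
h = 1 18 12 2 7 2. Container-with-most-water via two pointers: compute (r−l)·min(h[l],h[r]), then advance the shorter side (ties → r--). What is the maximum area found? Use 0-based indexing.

max area = 21

[0,5] min(1,2)*5=5 best=5 * → l++
[1,5] min(18,2)*4=8 best=8 * → r--
[1,4] min(18,7)*3=21 best=21 * → r--
[1,3] min(18,2)*2=4 best=21 → r--
[1,2] min(18,12)*1=12 best=21 → r--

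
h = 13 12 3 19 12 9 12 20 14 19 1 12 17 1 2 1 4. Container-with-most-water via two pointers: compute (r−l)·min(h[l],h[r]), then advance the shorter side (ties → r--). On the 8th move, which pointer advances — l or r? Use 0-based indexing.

r

[0,16] min(13,4)*16=64 best=64 * → r--
[0,15] min(13,1)*15=15 best=64 → r--
[0,14] min(13,2)*14=28 best=64 → r--
[0,13] min(13,1)*13=13 best=64 → r--
[0,12] min(13,17)*12=156 best=156 * → l++
[1,12] min(12,17)*11=132 best=156 → l++
[2,12] min(3,17)*10=30 best=156 → l++
[3,12] min(19,17)*9=153 best=156 → r--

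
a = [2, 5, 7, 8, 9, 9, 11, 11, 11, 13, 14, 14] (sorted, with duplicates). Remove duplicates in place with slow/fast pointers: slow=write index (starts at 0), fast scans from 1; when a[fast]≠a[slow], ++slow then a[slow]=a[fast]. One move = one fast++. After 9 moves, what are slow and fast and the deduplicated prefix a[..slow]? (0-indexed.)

slow=0 fast=1: a[fast]=5≠a[slow]=2 write a[1]=5, slow++,fast++
slow=1 fast=2: a[fast]=7≠a[slow]=5 write a[2]=7, slow++,fast++
slow=2 fast=3: a[fast]=8≠a[slow]=7 write a[3]=8, slow++,fast++
slow=3 fast=4: a[fast]=9≠a[slow]=8 write a[4]=9, slow++,fast++
slow=4 fast=5: a[fast]=9=a[slow] dup, fast++
slow=4 fast=6: a[fast]=11≠a[slow]=9 write a[5]=11, slow++,fast++
slow=5 fast=7: a[fast]=11=a[slow] dup, fast++
slow=5 fast=8: a[fast]=11=a[slow] dup, fast++
slow=5 fast=9: a[fast]=13≠a[slow]=11 write a[6]=13, slow++,fast++

slow=6, fast=10, prefix=[2, 5, 7, 8, 9, 11, 13]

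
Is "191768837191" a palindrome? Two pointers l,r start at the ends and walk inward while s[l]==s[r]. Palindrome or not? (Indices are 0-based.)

[0,11] '1'=='1' → l++,r--
[1,10] '9'=='9' → l++,r--
[2,9] '1'=='1' → l++,r--
[3,8] '7'=='7' → l++,r--
[4,7] '6'!='3' → stop

not a palindrome (mismatch at 4,7)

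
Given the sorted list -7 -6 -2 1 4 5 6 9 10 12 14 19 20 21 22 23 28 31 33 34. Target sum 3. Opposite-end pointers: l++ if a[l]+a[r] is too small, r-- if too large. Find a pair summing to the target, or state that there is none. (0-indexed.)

(-7, 10)

[0,19] -7+34=27 >3 → r--
[0,18] -7+33=26 >3 → r--
[0,17] -7+31=24 >3 → r--
[0,16] -7+28=21 >3 → r--
[0,15] -7+23=16 >3 → r--
[0,14] -7+22=15 >3 → r--
[0,13] -7+21=14 >3 → r--
[0,12] -7+20=13 >3 → r--
[0,11] -7+19=12 >3 → r--
[0,10] -7+14=7 >3 → r--
[0,9] -7+12=5 >3 → r--
[0,8] -7+10=3 → found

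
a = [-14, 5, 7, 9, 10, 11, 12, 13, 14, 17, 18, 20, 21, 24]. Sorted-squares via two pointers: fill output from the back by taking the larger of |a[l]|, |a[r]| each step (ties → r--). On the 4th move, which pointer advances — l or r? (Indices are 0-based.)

r

l=0 r=13: |-14|<=|24| out[13]=576, r--
l=0 r=12: |-14|<=|21| out[12]=441, r--
l=0 r=11: |-14|<=|20| out[11]=400, r--
l=0 r=10: |-14|<=|18| out[10]=324, r--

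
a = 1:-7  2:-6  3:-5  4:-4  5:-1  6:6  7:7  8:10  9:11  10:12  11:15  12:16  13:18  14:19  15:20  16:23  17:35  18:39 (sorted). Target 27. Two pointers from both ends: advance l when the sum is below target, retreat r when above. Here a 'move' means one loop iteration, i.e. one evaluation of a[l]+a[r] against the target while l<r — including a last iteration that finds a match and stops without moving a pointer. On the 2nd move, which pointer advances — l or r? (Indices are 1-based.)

r

l=1 r=18: -7+39=32 >27, r--
l=1 r=17: -7+35=28 >27, r--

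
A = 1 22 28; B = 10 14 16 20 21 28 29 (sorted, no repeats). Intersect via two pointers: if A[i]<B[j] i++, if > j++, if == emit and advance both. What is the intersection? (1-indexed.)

intersection = [28]

i=1 j=1: 1<10, i++
i=2 j=1: 22>10, j++
i=2 j=2: 22>14, j++
i=2 j=3: 22>16, j++
i=2 j=4: 22>20, j++
i=2 j=5: 22>21, j++
i=2 j=6: 22<28, i++
i=3 j=6: 28==28 emit, i++,j++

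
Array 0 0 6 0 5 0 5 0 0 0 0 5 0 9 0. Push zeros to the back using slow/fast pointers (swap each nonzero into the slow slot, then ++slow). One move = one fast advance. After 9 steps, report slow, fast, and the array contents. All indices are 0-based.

(s=0,f=0) a[fast]=0 → fast++
(s=0,f=1) a[fast]=0 → fast++
(s=0,f=2) a[fast]=6≠0 swap→a[0]=6 → slow++,fast++
(s=1,f=3) a[fast]=0 → fast++
(s=1,f=4) a[fast]=5≠0 swap→a[1]=5 → slow++,fast++
(s=2,f=5) a[fast]=0 → fast++
(s=2,f=6) a[fast]=5≠0 swap→a[2]=5 → slow++,fast++
(s=3,f=7) a[fast]=0 → fast++
(s=3,f=8) a[fast]=0 → fast++

slow=3, fast=9, a=[6, 5, 5, 0, 0, 0, 0, 0, 0, 0, 0, 5, 0, 9, 0]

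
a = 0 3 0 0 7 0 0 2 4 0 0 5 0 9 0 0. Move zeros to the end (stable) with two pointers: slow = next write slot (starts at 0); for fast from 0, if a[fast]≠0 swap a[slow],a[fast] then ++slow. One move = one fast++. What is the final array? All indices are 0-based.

[3, 7, 2, 4, 5, 9, 0, 0, 0, 0, 0, 0, 0, 0, 0, 0]

slow=0 fast=0: a[fast]=0, fast++
slow=0 fast=1: a[fast]=3≠0 swap→a[0]=3, slow++,fast++
slow=1 fast=2: a[fast]=0, fast++
slow=1 fast=3: a[fast]=0, fast++
slow=1 fast=4: a[fast]=7≠0 swap→a[1]=7, slow++,fast++
slow=2 fast=5: a[fast]=0, fast++
slow=2 fast=6: a[fast]=0, fast++
slow=2 fast=7: a[fast]=2≠0 swap→a[2]=2, slow++,fast++
slow=3 fast=8: a[fast]=4≠0 swap→a[3]=4, slow++,fast++
slow=4 fast=9: a[fast]=0, fast++
slow=4 fast=10: a[fast]=0, fast++
slow=4 fast=11: a[fast]=5≠0 swap→a[4]=5, slow++,fast++
slow=5 fast=12: a[fast]=0, fast++
slow=5 fast=13: a[fast]=9≠0 swap→a[5]=9, slow++,fast++
slow=6 fast=14: a[fast]=0, fast++
slow=6 fast=15: a[fast]=0, fast++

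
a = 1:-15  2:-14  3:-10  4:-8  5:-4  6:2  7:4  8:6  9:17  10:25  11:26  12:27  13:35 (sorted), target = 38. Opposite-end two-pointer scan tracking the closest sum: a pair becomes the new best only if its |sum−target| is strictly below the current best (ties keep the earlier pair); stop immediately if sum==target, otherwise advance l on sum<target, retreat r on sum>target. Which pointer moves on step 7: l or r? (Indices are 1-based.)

[1,13] -15+35=20 d=18 * → l++
[2,13] -14+35=21 d=17 * → l++
[3,13] -10+35=25 d=13 * → l++
[4,13] -8+35=27 d=11 * → l++
[5,13] -4+35=31 d=7 * → l++
[6,13] 2+35=37 d=1 * → l++
[7,13] 4+35=39 d=1 → r--

r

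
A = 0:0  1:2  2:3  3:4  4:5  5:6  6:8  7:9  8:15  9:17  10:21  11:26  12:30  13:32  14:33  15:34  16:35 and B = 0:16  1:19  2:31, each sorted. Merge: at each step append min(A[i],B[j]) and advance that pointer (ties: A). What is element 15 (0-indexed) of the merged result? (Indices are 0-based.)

merged[15] = 31

[i=0,j=0] A[i]=0<=B[j]=16 take 0 → i++
[i=1,j=0] A[i]=2<=B[j]=16 take 2 → i++
[i=2,j=0] A[i]=3<=B[j]=16 take 3 → i++
[i=3,j=0] A[i]=4<=B[j]=16 take 4 → i++
[i=4,j=0] A[i]=5<=B[j]=16 take 5 → i++
[i=5,j=0] A[i]=6<=B[j]=16 take 6 → i++
[i=6,j=0] A[i]=8<=B[j]=16 take 8 → i++
[i=7,j=0] A[i]=9<=B[j]=16 take 9 → i++
[i=8,j=0] A[i]=15<=B[j]=16 take 15 → i++
[i=9,j=0] A[i]=17>B[j]=16 take 16 → j++
[i=9,j=1] A[i]=17<=B[j]=19 take 17 → i++
[i=10,j=1] A[i]=21>B[j]=19 take 19 → j++
[i=10,j=2] A[i]=21<=B[j]=31 take 21 → i++
[i=11,j=2] A[i]=26<=B[j]=31 take 26 → i++
[i=12,j=2] A[i]=30<=B[j]=31 take 30 → i++
[i=13,j=2] A[i]=32>B[j]=31 take 31 → j++
[i=13,j=3] B done, take A[i]=32 → i++
[i=14,j=3] B done, take A[i]=33 → i++
[i=15,j=3] B done, take A[i]=34 → i++
[i=16,j=3] B done, take A[i]=35 → i++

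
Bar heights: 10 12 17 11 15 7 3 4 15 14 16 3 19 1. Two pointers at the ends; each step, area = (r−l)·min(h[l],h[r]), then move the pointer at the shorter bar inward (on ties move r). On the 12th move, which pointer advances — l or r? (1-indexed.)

[1,14] min(10,1)*13=13 best=13 * → r--
[1,13] min(10,19)*12=120 best=120 * → l++
[2,13] min(12,19)*11=132 best=132 * → l++
[3,13] min(17,19)*10=170 best=170 * → l++
[4,13] min(11,19)*9=99 best=170 → l++
[5,13] min(15,19)*8=120 best=170 → l++
[6,13] min(7,19)*7=49 best=170 → l++
[7,13] min(3,19)*6=18 best=170 → l++
[8,13] min(4,19)*5=20 best=170 → l++
[9,13] min(15,19)*4=60 best=170 → l++
[10,13] min(14,19)*3=42 best=170 → l++
[11,13] min(16,19)*2=32 best=170 → l++

l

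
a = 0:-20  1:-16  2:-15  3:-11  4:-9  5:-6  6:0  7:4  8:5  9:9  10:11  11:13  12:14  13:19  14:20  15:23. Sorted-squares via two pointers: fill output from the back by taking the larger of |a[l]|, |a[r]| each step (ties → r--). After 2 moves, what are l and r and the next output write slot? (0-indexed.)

[0,15] |-20|<=|23| out[15]=529 → r--
[0,14] |-20|<=|20| out[14]=400 → r--

l=0, r=13, next write slot=13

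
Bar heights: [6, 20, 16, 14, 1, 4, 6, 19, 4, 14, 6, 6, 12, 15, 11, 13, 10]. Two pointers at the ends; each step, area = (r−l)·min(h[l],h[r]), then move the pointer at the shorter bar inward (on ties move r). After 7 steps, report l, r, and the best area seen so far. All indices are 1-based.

l=2, r=11, best area=182

l=1 r=17: min(6,10)*16=96 best=96 *, l++
l=2 r=17: min(20,10)*15=150 best=150 *, r--
l=2 r=16: min(20,13)*14=182 best=182 *, r--
l=2 r=15: min(20,11)*13=143 best=182, r--
l=2 r=14: min(20,15)*12=180 best=182, r--
l=2 r=13: min(20,12)*11=132 best=182, r--
l=2 r=12: min(20,6)*10=60 best=182, r--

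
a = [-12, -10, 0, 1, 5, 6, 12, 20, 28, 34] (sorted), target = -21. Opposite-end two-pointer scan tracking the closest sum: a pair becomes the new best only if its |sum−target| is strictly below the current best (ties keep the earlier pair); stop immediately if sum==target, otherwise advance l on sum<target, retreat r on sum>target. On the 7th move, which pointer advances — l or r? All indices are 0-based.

r

l=0 r=9: -12+34=22 d=43 *, r--
l=0 r=8: -12+28=16 d=37 *, r--
l=0 r=7: -12+20=8 d=29 *, r--
l=0 r=6: -12+12=0 d=21 *, r--
l=0 r=5: -12+6=-6 d=15 *, r--
l=0 r=4: -12+5=-7 d=14 *, r--
l=0 r=3: -12+1=-11 d=10 *, r--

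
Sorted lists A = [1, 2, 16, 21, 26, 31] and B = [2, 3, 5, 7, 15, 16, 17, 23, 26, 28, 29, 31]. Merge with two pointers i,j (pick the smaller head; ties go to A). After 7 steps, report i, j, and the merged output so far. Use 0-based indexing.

[i=0,j=0] A[i]=1<=B[j]=2 take 1 → i++
[i=1,j=0] A[i]=2<=B[j]=2 take 2 → i++
[i=2,j=0] A[i]=16>B[j]=2 take 2 → j++
[i=2,j=1] A[i]=16>B[j]=3 take 3 → j++
[i=2,j=2] A[i]=16>B[j]=5 take 5 → j++
[i=2,j=3] A[i]=16>B[j]=7 take 7 → j++
[i=2,j=4] A[i]=16>B[j]=15 take 15 → j++

i=2, j=5, merged so far=[1, 2, 2, 3, 5, 7, 15]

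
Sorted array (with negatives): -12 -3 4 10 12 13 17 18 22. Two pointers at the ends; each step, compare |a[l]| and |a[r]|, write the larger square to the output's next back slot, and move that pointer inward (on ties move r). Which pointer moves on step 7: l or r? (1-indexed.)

l=1 r=9: |-12|<=|22| out[9]=484, r--
l=1 r=8: |-12|<=|18| out[8]=324, r--
l=1 r=7: |-12|<=|17| out[7]=289, r--
l=1 r=6: |-12|<=|13| out[6]=169, r--
l=1 r=5: |-12|<=|12| out[5]=144, r--
l=1 r=4: |-12|>|10| out[4]=144, l++
l=2 r=4: |-3|<=|10| out[3]=100, r--

r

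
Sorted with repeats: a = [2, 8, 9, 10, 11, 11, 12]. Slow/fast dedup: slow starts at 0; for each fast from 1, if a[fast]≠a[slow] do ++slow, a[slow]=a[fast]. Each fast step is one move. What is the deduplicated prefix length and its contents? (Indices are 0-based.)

length 6; prefix = [2, 8, 9, 10, 11, 12]

slow=0 fast=1: a[fast]=8≠a[slow]=2 write a[1]=8, slow++,fast++
slow=1 fast=2: a[fast]=9≠a[slow]=8 write a[2]=9, slow++,fast++
slow=2 fast=3: a[fast]=10≠a[slow]=9 write a[3]=10, slow++,fast++
slow=3 fast=4: a[fast]=11≠a[slow]=10 write a[4]=11, slow++,fast++
slow=4 fast=5: a[fast]=11=a[slow] dup, fast++
slow=4 fast=6: a[fast]=12≠a[slow]=11 write a[5]=12, slow++,fast++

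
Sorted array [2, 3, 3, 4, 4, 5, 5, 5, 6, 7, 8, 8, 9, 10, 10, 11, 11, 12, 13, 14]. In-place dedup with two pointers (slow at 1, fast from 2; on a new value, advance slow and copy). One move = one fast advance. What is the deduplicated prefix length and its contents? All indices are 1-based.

(s=1,f=2) a[fast]=3≠a[slow]=2 write a[2]=3 → slow++,fast++
(s=2,f=3) a[fast]=3=a[slow] dup → fast++
(s=2,f=4) a[fast]=4≠a[slow]=3 write a[3]=4 → slow++,fast++
(s=3,f=5) a[fast]=4=a[slow] dup → fast++
(s=3,f=6) a[fast]=5≠a[slow]=4 write a[4]=5 → slow++,fast++
(s=4,f=7) a[fast]=5=a[slow] dup → fast++
(s=4,f=8) a[fast]=5=a[slow] dup → fast++
(s=4,f=9) a[fast]=6≠a[slow]=5 write a[5]=6 → slow++,fast++
(s=5,f=10) a[fast]=7≠a[slow]=6 write a[6]=7 → slow++,fast++
(s=6,f=11) a[fast]=8≠a[slow]=7 write a[7]=8 → slow++,fast++
(s=7,f=12) a[fast]=8=a[slow] dup → fast++
(s=7,f=13) a[fast]=9≠a[slow]=8 write a[8]=9 → slow++,fast++
(s=8,f=14) a[fast]=10≠a[slow]=9 write a[9]=10 → slow++,fast++
(s=9,f=15) a[fast]=10=a[slow] dup → fast++
(s=9,f=16) a[fast]=11≠a[slow]=10 write a[10]=11 → slow++,fast++
(s=10,f=17) a[fast]=11=a[slow] dup → fast++
(s=10,f=18) a[fast]=12≠a[slow]=11 write a[11]=12 → slow++,fast++
(s=11,f=19) a[fast]=13≠a[slow]=12 write a[12]=13 → slow++,fast++
(s=12,f=20) a[fast]=14≠a[slow]=13 write a[13]=14 → slow++,fast++

length 13; prefix = [2, 3, 4, 5, 6, 7, 8, 9, 10, 11, 12, 13, 14]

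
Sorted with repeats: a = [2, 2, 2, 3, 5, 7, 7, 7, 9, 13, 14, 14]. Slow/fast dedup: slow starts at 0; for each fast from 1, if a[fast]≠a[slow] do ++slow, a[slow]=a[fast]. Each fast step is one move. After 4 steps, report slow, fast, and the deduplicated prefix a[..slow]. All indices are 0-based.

slow=2, fast=5, prefix=[2, 3, 5]

(s=0,f=1) a[fast]=2=a[slow] dup → fast++
(s=0,f=2) a[fast]=2=a[slow] dup → fast++
(s=0,f=3) a[fast]=3≠a[slow]=2 write a[1]=3 → slow++,fast++
(s=1,f=4) a[fast]=5≠a[slow]=3 write a[2]=5 → slow++,fast++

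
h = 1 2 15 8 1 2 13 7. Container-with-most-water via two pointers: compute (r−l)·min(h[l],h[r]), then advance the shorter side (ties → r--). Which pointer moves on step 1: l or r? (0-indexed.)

l=0 r=7: min(1,7)*7=7 best=7 *, l++

l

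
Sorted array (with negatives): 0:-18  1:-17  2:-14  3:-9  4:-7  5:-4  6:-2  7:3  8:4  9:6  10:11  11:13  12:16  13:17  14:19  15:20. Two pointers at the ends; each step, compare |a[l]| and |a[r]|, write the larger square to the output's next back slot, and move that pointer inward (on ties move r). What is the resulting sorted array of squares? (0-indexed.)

l=0 r=15: |-18|<=|20| out[15]=400, r--
l=0 r=14: |-18|<=|19| out[14]=361, r--
l=0 r=13: |-18|>|17| out[13]=324, l++
l=1 r=13: |-17|<=|17| out[12]=289, r--
l=1 r=12: |-17|>|16| out[11]=289, l++
l=2 r=12: |-14|<=|16| out[10]=256, r--
l=2 r=11: |-14|>|13| out[9]=196, l++
l=3 r=11: |-9|<=|13| out[8]=169, r--
l=3 r=10: |-9|<=|11| out[7]=121, r--
l=3 r=9: |-9|>|6| out[6]=81, l++
l=4 r=9: |-7|>|6| out[5]=49, l++
l=5 r=9: |-4|<=|6| out[4]=36, r--
l=5 r=8: |-4|<=|4| out[3]=16, r--
l=5 r=7: |-4|>|3| out[2]=16, l++
l=6 r=7: |-2|<=|3| out[1]=9, r--
l=6 r=6: |-2|<=|-2| out[0]=4, r--

[4, 9, 16, 16, 36, 49, 81, 121, 169, 196, 256, 289, 289, 324, 361, 400]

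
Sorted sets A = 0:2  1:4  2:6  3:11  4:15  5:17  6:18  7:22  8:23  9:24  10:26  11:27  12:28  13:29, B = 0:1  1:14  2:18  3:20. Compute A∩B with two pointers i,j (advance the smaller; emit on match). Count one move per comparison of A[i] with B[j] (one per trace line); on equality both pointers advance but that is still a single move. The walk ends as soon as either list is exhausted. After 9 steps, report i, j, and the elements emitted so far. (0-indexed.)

i=7, j=3, emitted=[18]

[i=0,j=0] 2>1 → j++
[i=0,j=1] 2<14 → i++
[i=1,j=1] 4<14 → i++
[i=2,j=1] 6<14 → i++
[i=3,j=1] 11<14 → i++
[i=4,j=1] 15>14 → j++
[i=4,j=2] 15<18 → i++
[i=5,j=2] 17<18 → i++
[i=6,j=2] 18==18 emit → i++,j++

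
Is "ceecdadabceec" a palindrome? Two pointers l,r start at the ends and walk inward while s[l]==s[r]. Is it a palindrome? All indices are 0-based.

[0,12] 'c'=='c' → l++,r--
[1,11] 'e'=='e' → l++,r--
[2,10] 'e'=='e' → l++,r--
[3,9] 'c'=='c' → l++,r--
[4,8] 'd'!='b' → stop

not a palindrome (mismatch at 4,8)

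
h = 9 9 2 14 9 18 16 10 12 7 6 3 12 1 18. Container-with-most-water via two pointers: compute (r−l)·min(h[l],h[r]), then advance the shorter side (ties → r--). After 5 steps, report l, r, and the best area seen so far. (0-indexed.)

l=0 r=14: min(9,18)*14=126 best=126 *, l++
l=1 r=14: min(9,18)*13=117 best=126, l++
l=2 r=14: min(2,18)*12=24 best=126, l++
l=3 r=14: min(14,18)*11=154 best=154 *, l++
l=4 r=14: min(9,18)*10=90 best=154, l++

l=5, r=14, best area=154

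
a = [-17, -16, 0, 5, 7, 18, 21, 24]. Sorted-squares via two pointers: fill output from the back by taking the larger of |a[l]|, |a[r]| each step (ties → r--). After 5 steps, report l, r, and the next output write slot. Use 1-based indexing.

[1,8] |-17|<=|24| out[8]=576 → r--
[1,7] |-17|<=|21| out[7]=441 → r--
[1,6] |-17|<=|18| out[6]=324 → r--
[1,5] |-17|>|7| out[5]=289 → l++
[2,5] |-16|>|7| out[4]=256 → l++

l=3, r=5, next write slot=3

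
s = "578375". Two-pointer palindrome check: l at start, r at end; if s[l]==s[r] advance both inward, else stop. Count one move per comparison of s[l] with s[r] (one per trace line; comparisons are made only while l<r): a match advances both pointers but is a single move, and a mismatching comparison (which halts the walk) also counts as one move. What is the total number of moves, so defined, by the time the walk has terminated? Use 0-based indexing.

3 moves

l=0 r=5: '5'=='5', l++,r--
l=1 r=4: '7'=='7', l++,r--
l=2 r=3: '8'!='3', stop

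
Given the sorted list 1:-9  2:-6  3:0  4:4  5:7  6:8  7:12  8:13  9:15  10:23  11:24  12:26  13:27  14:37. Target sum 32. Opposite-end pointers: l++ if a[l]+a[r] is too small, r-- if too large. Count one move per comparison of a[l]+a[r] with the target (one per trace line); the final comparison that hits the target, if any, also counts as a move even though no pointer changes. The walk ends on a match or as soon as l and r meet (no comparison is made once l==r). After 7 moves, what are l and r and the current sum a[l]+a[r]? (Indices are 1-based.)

[1,14] -9+37=28 <32 → l++
[2,14] -6+37=31 <32 → l++
[3,14] 0+37=37 >32 → r--
[3,13] 0+27=27 <32 → l++
[4,13] 4+27=31 <32 → l++
[5,13] 7+27=34 >32 → r--
[5,12] 7+26=33 >32 → r--

l=5, r=11, sum=31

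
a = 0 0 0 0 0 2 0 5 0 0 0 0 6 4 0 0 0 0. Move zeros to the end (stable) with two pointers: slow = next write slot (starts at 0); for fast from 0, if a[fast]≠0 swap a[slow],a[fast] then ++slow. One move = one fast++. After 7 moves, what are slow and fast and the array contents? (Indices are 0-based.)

slow=1, fast=7, a=[2, 0, 0, 0, 0, 0, 0, 5, 0, 0, 0, 0, 6, 4, 0, 0, 0, 0]

(s=0,f=0) a[fast]=0 → fast++
(s=0,f=1) a[fast]=0 → fast++
(s=0,f=2) a[fast]=0 → fast++
(s=0,f=3) a[fast]=0 → fast++
(s=0,f=4) a[fast]=0 → fast++
(s=0,f=5) a[fast]=2≠0 swap→a[0]=2 → slow++,fast++
(s=1,f=6) a[fast]=0 → fast++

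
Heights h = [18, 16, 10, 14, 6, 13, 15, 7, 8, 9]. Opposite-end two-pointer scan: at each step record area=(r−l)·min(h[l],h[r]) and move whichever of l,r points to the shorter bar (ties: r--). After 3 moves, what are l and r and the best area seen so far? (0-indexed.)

l=0, r=6, best area=81

[0,9] min(18,9)*9=81 best=81 * → r--
[0,8] min(18,8)*8=64 best=81 → r--
[0,7] min(18,7)*7=49 best=81 → r--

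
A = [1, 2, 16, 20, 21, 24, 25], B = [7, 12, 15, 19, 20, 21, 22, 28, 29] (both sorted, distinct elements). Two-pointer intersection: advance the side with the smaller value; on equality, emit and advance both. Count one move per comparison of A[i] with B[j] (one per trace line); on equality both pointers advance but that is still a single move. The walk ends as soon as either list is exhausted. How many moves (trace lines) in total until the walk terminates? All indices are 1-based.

i=1 j=1: 1<7, i++
i=2 j=1: 2<7, i++
i=3 j=1: 16>7, j++
i=3 j=2: 16>12, j++
i=3 j=3: 16>15, j++
i=3 j=4: 16<19, i++
i=4 j=4: 20>19, j++
i=4 j=5: 20==20 emit, i++,j++
i=5 j=6: 21==21 emit, i++,j++
i=6 j=7: 24>22, j++
i=6 j=8: 24<28, i++
i=7 j=8: 25<28, i++

12 moves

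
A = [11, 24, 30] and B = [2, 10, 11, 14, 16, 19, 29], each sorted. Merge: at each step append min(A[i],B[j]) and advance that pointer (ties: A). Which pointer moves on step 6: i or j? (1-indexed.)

i=1 j=1: A[i]=11>B[j]=2 take 2, j++
i=1 j=2: A[i]=11>B[j]=10 take 10, j++
i=1 j=3: A[i]=11<=B[j]=11 take 11, i++
i=2 j=3: A[i]=24>B[j]=11 take 11, j++
i=2 j=4: A[i]=24>B[j]=14 take 14, j++
i=2 j=5: A[i]=24>B[j]=16 take 16, j++

j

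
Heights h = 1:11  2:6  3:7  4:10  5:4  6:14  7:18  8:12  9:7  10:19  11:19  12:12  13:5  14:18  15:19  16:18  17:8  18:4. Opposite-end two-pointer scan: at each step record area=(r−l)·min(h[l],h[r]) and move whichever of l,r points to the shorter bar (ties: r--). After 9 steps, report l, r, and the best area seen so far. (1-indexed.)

l=7, r=15, best area=165

[1,18] min(11,4)*17=68 best=68 * → r--
[1,17] min(11,8)*16=128 best=128 * → r--
[1,16] min(11,18)*15=165 best=165 * → l++
[2,16] min(6,18)*14=84 best=165 → l++
[3,16] min(7,18)*13=91 best=165 → l++
[4,16] min(10,18)*12=120 best=165 → l++
[5,16] min(4,18)*11=44 best=165 → l++
[6,16] min(14,18)*10=140 best=165 → l++
[7,16] min(18,18)*9=162 best=165 → r--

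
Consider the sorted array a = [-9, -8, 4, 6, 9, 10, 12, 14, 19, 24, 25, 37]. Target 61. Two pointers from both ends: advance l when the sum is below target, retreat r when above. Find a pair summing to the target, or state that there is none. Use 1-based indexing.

l=1 r=12: -9+37=28 <61, l++
l=2 r=12: -8+37=29 <61, l++
l=3 r=12: 4+37=41 <61, l++
l=4 r=12: 6+37=43 <61, l++
l=5 r=12: 9+37=46 <61, l++
l=6 r=12: 10+37=47 <61, l++
l=7 r=12: 12+37=49 <61, l++
l=8 r=12: 14+37=51 <61, l++
l=9 r=12: 19+37=56 <61, l++
l=10 r=12: 24+37=61, found

(24, 37)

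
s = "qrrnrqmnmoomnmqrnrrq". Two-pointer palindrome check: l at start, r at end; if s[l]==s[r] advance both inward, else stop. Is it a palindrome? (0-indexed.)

l=0 r=19: 'q'=='q', l++,r--
l=1 r=18: 'r'=='r', l++,r--
l=2 r=17: 'r'=='r', l++,r--
l=3 r=16: 'n'=='n', l++,r--
l=4 r=15: 'r'=='r', l++,r--
l=5 r=14: 'q'=='q', l++,r--
l=6 r=13: 'm'=='m', l++,r--
l=7 r=12: 'n'=='n', l++,r--
l=8 r=11: 'm'=='m', l++,r--
l=9 r=10: 'o'=='o', l++,r--

palindrome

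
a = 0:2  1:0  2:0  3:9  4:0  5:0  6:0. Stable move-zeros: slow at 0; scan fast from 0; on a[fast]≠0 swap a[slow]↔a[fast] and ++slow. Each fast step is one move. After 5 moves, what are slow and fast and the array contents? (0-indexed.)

slow=0 fast=0: a[fast]=2≠0 swap→a[0]=2, slow++,fast++
slow=1 fast=1: a[fast]=0, fast++
slow=1 fast=2: a[fast]=0, fast++
slow=1 fast=3: a[fast]=9≠0 swap→a[1]=9, slow++,fast++
slow=2 fast=4: a[fast]=0, fast++

slow=2, fast=5, a=[2, 9, 0, 0, 0, 0, 0]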